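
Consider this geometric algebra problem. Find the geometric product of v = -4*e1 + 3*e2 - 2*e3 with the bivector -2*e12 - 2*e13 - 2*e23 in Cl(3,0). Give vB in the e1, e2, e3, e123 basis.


vB has grade-1 (vector) and grade-3 (trivector) parts: vB = (v _| B) + (v ^ B).
Vector part <vB>_1:
  e1: -v2*b12 - v3*b13 = -(3)*(-2) - (-2)*(-2) = 2
  e2: v1*b12 - v3*b23 = (-4)*(-2) - (-2)*(-2) = 4
  e3: v1*b13 + v2*b23 = (-4)*(-2) + (3)*(-2) = 2
Trivector part <vB>_3:
  e123: v1*b23 - v2*b13 + v3*b12 = (-4)*(-2) - (3)*(-2) + (-2)*(-2) = 18
vB = 2*e1 + 4*e2 + 2*e3 + 18*e123


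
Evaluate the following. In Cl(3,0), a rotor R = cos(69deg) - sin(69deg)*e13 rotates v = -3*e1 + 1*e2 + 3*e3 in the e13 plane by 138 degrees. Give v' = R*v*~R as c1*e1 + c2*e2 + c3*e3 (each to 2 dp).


Rotor R = cos(69deg) - sin(69deg)*e13
Rotation angle theta = 2 * 69 = 138 degrees in the e13 plane (e1 -> e3).
The component perpendicular to the plane (e2) is invariant: v'_2 = v2 = 1.00
cos(138deg) = -0.7431, sin(138deg) = 0.6691
v'_1 = v1*cos(theta) - v3*sin(theta) = -3*(-0.7431) - 3*0.6691 = 0.22
v'_3 = v1*sin(theta) + v3*cos(theta) = -3*0.6691 + 3*(-0.7431) = -4.24
v' = 0.22*e1 + 1.00*e2 - 4.24*e3


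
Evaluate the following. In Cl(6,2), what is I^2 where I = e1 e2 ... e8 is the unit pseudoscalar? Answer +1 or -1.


The pseudoscalar I = e1...e_n (product of all n generators) of Cl(p,q) satisfies I^2 = (-1)^(q + n(n-1)/2).
p = 6, q = 2, n = p + q = 8
n(n-1)/2 = 8 * 7 / 2 = 28
Exponent = q + n(n-1)/2 = 2 + 28 = 30
I^2 = (-1)^30 = +1


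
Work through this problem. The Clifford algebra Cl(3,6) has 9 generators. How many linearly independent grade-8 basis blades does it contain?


Number of grade-k basis blades in Cl(p,q) with n = p + q is C(n, k).
n = 3 + 6 = 9
C(9, 8) = 9! / (8! * 1!)
= 362880 / (40320 * 1)
= 9


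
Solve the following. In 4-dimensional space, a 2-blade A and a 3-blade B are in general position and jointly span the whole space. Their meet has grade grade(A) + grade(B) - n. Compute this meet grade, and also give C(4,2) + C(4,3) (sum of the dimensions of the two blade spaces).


Meet grade = grade(A) + grade(B) - n
= 2 + 3 - 4 = 1
C(4,2) = 6
C(4,3) = 4
dim_A + dim_B = 6 + 4 = 10


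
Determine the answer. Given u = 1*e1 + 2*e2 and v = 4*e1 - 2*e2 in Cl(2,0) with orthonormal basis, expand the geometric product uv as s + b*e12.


Expand: (1*e1 + 2*e2)(4*e1 - 2*e2)
= 1*4*e1e1 + 1*(-2)*e1e2 + 2*4*e2e1 + 2*(-2)*e2e2
Using e1^2 = e2^2 = 1, e2e1 = -e1e2:
Scalar part s = 1*4 + 2*(-2) = 4 + (-4) = 0
Bivector part b = 1*(-2) - 2*4 = -2 - 8 = -10
uv = 0 - 10*e12


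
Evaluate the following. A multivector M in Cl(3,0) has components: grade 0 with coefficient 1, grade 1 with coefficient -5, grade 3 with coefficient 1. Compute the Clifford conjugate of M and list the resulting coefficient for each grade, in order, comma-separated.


Clifford conjugate sign for grade k: (-1)^(k(k+1)/2)
Grade 0: (-1)^(0*1/2) = (-1)^0 = 1, coeff 1 -> 1
Grade 1: (-1)^(1*2/2) = (-1)^1 = -1, coeff -5 -> 5
Grade 3: (-1)^(3*4/2) = (-1)^6 = 1, coeff 1 -> 1
Conjugated coefficients: 1, 5, 1


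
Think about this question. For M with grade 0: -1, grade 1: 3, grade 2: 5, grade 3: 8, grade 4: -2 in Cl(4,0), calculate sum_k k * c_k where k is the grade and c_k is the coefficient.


Grade-weighted sum = sum of grade_k * coefficient_k
0*(-1) = 0
1*3 = 3
2*5 = 10
3*8 = 24
4*(-2) = -8
Total = 0 + 3 + 10 + 24 + (-8) = 29


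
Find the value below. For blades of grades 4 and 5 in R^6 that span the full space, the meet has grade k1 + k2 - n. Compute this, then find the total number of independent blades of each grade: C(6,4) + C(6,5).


Meet grade = grade(A) + grade(B) - n
= 4 + 5 - 6 = 3
C(6,4) = 15
C(6,5) = 6
dim_A + dim_B = 15 + 6 = 21


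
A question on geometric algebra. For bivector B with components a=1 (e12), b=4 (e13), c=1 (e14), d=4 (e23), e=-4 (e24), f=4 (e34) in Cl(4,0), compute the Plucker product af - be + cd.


Plucker relation: af - be + cd
a*f = 1*4 = 4
b*e = 4*(-4) = -16
c*d = 1*4 = 4
af - be + cd = 4 - (-16) + 4
= 24


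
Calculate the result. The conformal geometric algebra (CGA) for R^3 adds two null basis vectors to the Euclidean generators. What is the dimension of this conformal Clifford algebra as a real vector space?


The conformal model of R^3 uses Cl(4,1): the 3 Euclidean generators plus two extra orthogonal generators e+ (e+^2 = +1) and e- (e-^2 = -1), from which the null vectors e0, einf are built.
Number of generators m = 3 + 2 = 5.
dim Cl(p,q) = 2^m = 2^5 = 32


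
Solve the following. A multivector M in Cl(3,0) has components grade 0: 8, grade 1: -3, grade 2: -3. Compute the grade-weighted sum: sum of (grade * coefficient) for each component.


Grade-weighted sum = sum of grade_k * coefficient_k
0*8 = 0
1*(-3) = -3
2*(-3) = -6
Total = 0 + (-3) + (-6) = -9


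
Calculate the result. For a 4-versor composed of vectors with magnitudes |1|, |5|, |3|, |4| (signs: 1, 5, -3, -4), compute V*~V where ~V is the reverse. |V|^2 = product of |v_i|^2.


Each vector v_i has |v_i|^2 = s_i^2
Squared scales: 1^2 = 1, 5^2 = 25, (-3)^2 = 9, (-4)^2 = 16
|V|^2 = 1 * 25 * 9 * 16
= 3600


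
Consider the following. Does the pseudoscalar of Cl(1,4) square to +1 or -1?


The pseudoscalar I = e1...e_n (product of all n generators) of Cl(p,q) satisfies I^2 = (-1)^(q + n(n-1)/2).
p = 1, q = 4, n = p + q = 5
n(n-1)/2 = 5 * 4 / 2 = 10
Exponent = q + n(n-1)/2 = 4 + 10 = 14
I^2 = (-1)^14 = +1


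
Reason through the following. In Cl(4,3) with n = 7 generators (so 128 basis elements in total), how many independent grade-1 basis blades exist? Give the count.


Number of grade-k basis blades in Cl(p,q) with n = p + q is C(n, k).
n = 4 + 3 = 7
C(7, 1) = 7! / (1! * 6!)
= 5040 / (1 * 720)
= 7


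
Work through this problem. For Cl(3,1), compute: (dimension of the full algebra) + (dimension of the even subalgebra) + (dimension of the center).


n = 3 + 1 = 4
Total dim = 2^4 = 16
Even subalgebra dim = 2^3 = 8
n is even, so center dim = 1
Sum = 16 + 8 + 1 = 25


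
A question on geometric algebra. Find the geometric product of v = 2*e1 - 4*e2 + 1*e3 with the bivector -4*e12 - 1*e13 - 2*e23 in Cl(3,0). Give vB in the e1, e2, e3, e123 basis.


vB has grade-1 (vector) and grade-3 (trivector) parts: vB = (v _| B) + (v ^ B).
Vector part <vB>_1:
  e1: -v2*b12 - v3*b13 = -(-4)*(-4) - (1)*(-1) = -15
  e2: v1*b12 - v3*b23 = (2)*(-4) - (1)*(-2) = -6
  e3: v1*b13 + v2*b23 = (2)*(-1) + (-4)*(-2) = 6
Trivector part <vB>_3:
  e123: v1*b23 - v2*b13 + v3*b12 = (2)*(-2) - (-4)*(-1) + (1)*(-4) = -12
vB = -15*e1 - 6*e2 + 6*e3 - 12*e123


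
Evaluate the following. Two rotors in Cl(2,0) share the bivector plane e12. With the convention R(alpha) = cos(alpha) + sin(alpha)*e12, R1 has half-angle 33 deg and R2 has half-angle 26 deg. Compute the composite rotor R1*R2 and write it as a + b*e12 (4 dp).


Same-plane rotors commute and their half-angles add:
R1*R2 = cos(a1 + a2) + sin(a1 + a2)*e12.
a1 + a2 = 33 + 26 = 59 deg
cos(59 deg) = 0.5150
sin(59 deg) = 0.8572
R1*R2 = 0.5150 + 0.8572*e12


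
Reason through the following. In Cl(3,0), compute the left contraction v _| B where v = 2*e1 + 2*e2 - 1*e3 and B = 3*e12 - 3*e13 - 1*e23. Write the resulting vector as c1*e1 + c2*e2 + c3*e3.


Left contraction v _| B = <vB>_1 (grade-1 part of the geometric product vB).
Using e1_|e12 = e2, e2_|e12 = -e1, e1_|e13 = e3, e3_|e13 = -e1, e2_|e23 = e3, e3_|e23 = -e2:
e1 coeff: -v2*b12 - v3*b13 = -(2)*(3) - (-1)*(-3) = -9
e2 coeff: v1*b12 - v3*b23 = (2)*(3) - (-1)*(-1) = 5
e3 coeff: v1*b13 + v2*b23 = (2)*(-3) + (2)*(-1) = -8
v _| B = -9*e1 + 5*e2 - 8*e3


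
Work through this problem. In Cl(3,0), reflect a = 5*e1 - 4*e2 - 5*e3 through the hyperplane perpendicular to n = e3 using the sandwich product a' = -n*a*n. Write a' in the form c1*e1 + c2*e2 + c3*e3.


Reflection formula: a' = -n*a*n, with n = e3 (unit vector, n^2 = 1).
For reflection through hyperplane perp to e3:
The component along e3 flips sign, others stay.
a = (5, -4, -5)
a' = (5, -4, 5)
a' = 5*e1 - 4*e2 + 5*e3


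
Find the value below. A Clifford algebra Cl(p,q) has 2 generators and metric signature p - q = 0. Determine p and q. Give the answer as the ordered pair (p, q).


We need p + q = 2 and p - q = 0.
Adding: 2p = 2 + 0 = 2, so p = 1.
Then q = 2 - 1 = 1.
(p, q) = (1, 1)


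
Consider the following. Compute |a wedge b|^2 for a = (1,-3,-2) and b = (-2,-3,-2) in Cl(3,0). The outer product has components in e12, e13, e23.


a wedge b = (a1*b2 - a2*b1)*e12 + (a1*b3 - a3*b1)*e13 + (a2*b3 - a3*b2)*e23
e12 coeff: 1*(-3) - (-3)*(-2) = -3 - 6 = -9
e13 coeff: 1*(-2) - (-2)*(-2) = -2 - 4 = -6
e23 coeff: (-3)*(-2) - (-2)*(-3) = 6 - 6 = 0
|a wedge b|^2 = (-9)^2 + (-6)^2 + 0^2
= 81 + 36 + 0
= 117


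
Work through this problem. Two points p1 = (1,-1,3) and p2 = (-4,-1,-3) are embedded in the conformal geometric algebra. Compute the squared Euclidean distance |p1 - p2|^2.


p1 - p2 = (5, 0, 6)
|p1 - p2|^2 = 5^2 + 0^2 + 6^2
= 25 + 0 + 36
= 61


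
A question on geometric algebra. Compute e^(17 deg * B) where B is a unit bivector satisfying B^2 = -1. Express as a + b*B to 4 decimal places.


For a unit bivector B with B^2 = -1, the exponential series gives
e^(theta*B) = cos(theta) + sin(theta)*B (the GA analogue of Euler's formula).
theta = 17 degrees = 0.296706 rad
cos(17 deg) = 0.9563
sin(17 deg) = 0.2924
exp(theta*B) = 0.9563 + 0.2924*B


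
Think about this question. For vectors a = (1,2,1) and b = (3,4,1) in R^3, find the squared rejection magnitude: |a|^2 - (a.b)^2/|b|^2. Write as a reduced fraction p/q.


|a|^2 = 1^2 + 2^2 + 1^2 = 6
|b|^2 = 3^2 + 4^2 + 1^2 = 26
a . b = 1*3 + 2*4 + 1*1 = 12
(a.b)^2 = 12^2 = 144
|rej|^2 = 6 - 144/26
= (156 - 144)/26
= 12/26
In lowest terms: 6/13


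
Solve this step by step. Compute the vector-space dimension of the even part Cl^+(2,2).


Even subalgebra dimension = 2^(n-1)
n = 2 + 2 = 4
2^(4 - 1) = 2^3 = 8
Verification: sum of C(4,k) for even k = 1 + 6 + 1 = 8
Result = 8


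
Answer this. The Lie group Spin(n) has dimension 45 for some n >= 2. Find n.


dim Spin(n) = dim so(n) = n(n-1)/2.
Solve n(n-1)/2 = 45, i.e. n^2 - n - 90 = 0.
Discriminant = 1 + 8*45 = 361
n = (1 + sqrt(361))/2 = (1 + 19)/2 = 10


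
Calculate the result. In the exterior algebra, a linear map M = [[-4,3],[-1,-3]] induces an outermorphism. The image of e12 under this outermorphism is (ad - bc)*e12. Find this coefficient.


The outermorphism of a linear map f sends e1^e2 to f(e1)^f(e2).
f(e1) = -4*e1 - 1*e2
f(e2) = 3*e1 - 3*e2
f(e1) ^ f(e2) = (-4*e1 - 1*e2) ^ (3*e1 - 3*e2)
= (-4)*(-3)*e12 + (-1)*3*e21
= (12 - (-3))*e12
= 15*e12
Coefficient = 15


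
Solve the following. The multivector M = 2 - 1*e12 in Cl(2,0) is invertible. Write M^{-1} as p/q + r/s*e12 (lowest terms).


M = 2 - 1*e12, where e12^2 = -1.
Since M commutes with its reverse ~M = a - b*e12, M * ~M = a^2 - b^2*e12^2 = a^2 + b^2.
So M^{-1} = ~M / (a^2 + b^2) = (a - b*e12)/(a^2 + b^2).
a^2 + b^2 = 4 + 1 = 5
Scalar part = 2/5 = 2/5
Bivector coeff = 1/5 = 1/5
M^{-1} = 2/5 + 1/5*e12


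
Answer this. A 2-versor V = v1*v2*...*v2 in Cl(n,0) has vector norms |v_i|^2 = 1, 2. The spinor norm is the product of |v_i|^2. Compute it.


Spinor norm N(V) = |v1|^2 * |v2|^2 * ... * |v2|^2
= 1 * 2
Running product: 1, 2
N(V) = 2


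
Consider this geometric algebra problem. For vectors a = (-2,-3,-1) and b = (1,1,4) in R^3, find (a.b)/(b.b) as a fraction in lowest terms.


Projection coefficient = (a . b) / (b . b)
a . b = (-2)*1 + (-3)*1 + (-1)*4
= -2 + (-3) + (-4) = -9
b . b = 1^2 + 1^2 + 4^2
= 1 + 1 + 16 = 18
Coefficient = -9/18
In lowest terms: -1/2


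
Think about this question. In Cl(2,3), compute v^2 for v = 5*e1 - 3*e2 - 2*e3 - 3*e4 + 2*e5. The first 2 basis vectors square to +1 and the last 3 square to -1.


v^2 = sum of c_i^2 * e_i^2
Positive signature terms (e_i^2 = +1): 5^2 + (-3)^2 = 34
Negative signature terms (e_j^2 = -1): (-2)^2 + (-3)^2 + 2^2 = 17
v^2 = 34 - 17 = 17


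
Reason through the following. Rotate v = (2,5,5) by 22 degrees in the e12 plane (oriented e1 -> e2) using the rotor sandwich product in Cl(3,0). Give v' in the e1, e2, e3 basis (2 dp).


Rotor R = cos(11deg) - sin(11deg)*e12
Rotation angle theta = 2 * 11 = 22 degrees in the e12 plane (e1 -> e2).
The component perpendicular to the plane (e3) is invariant: v'_3 = v3 = 5.00
cos(22deg) = 0.9272, sin(22deg) = 0.3746
v'_1 = v1*cos(theta) - v2*sin(theta) = 2*0.9272 - 5*0.3746 = -0.02
v'_2 = v1*sin(theta) + v2*cos(theta) = 2*0.3746 + 5*0.9272 = 5.39
v' = -0.02*e1 + 5.39*e2 + 5.00*e3


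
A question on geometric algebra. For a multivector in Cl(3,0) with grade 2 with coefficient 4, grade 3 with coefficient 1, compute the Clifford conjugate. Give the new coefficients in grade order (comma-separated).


Clifford conjugate sign for grade k: (-1)^(k(k+1)/2)
Grade 2: (-1)^(2*3/2) = (-1)^3 = -1, coeff 4 -> -4
Grade 3: (-1)^(3*4/2) = (-1)^6 = 1, coeff 1 -> 1
Conjugated coefficients: -4, 1


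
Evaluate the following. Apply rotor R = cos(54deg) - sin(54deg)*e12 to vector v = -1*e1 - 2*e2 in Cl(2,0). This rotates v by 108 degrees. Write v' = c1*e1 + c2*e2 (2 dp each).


Rotor R = cos(54deg) - sin(54deg)*e12
Rotation angle theta = 2 * 54 = 108 degrees
v' = R*v*~R rotates v by theta.
cos(108deg) = -0.3090, sin(108deg) = 0.9511
v'_1 = -1*cos(108deg) - (-2)*sin(108deg)
= -1*(-0.3090) - (-2)*0.9511
= 2.21
v'_2 = -1*sin(108deg) + (-2)*cos(108deg)
= -1*0.9511 + (-2)*(-0.3090)
= -0.33
v' = 2.21*e1 - 0.33*e2


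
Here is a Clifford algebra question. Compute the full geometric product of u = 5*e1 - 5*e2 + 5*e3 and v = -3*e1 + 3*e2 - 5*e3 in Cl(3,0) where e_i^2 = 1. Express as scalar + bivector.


In Cl(3,0): e_i^2 = 1, e_ie_j = -e_je_i for i != j.
Scalar part = u . v = 5*(-3) + (-5)*3 + 5*(-5)
= -15 + (-15) + (-25) = -55
e12 coeff = 5*3 - (-5)*(-3) = 15 - 15 = 0
e13 coeff = 5*(-5) - 5*(-3) = -25 - (-15) = -10
e23 coeff = (-5)*(-5) - 5*3 = 25 - 15 = 10
uv = -55 + 0*e12 - 10*e13 + 10*e23


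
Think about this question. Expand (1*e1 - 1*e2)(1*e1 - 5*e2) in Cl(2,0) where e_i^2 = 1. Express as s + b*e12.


Expand: (1*e1 - 1*e2)(1*e1 - 5*e2)
= 1*1*e1e1 + 1*(-5)*e1e2 + (-1)*1*e2e1 + (-1)*(-5)*e2e2
Using e1^2 = e2^2 = 1, e2e1 = -e1e2:
Scalar part s = 1*1 + (-1)*(-5) = 1 + 5 = 6
Bivector part b = 1*(-5) - (-1)*1 = -5 - (-1) = -4
uv = 6 - 4*e12


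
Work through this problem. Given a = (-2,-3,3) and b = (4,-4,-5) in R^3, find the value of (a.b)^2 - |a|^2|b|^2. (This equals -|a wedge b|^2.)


a . b = (-2)*4 + (-3)*(-4) + 3*(-5)
= -8 + 12 + (-15) = -11
|a|^2 = (-2)^2 + (-3)^2 + 3^2 = 22
|b|^2 = 4^2 + (-4)^2 + (-5)^2 = 57
(a.b)^2 = (-11)^2 = 121
|a|^2 * |b|^2 = 22 * 57 = 1254
Result = 121 - 1254 = -1133


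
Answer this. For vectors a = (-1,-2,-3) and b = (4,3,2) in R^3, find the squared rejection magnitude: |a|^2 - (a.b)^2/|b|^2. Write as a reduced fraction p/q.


|a|^2 = (-1)^2 + (-2)^2 + (-3)^2 = 14
|b|^2 = 4^2 + 3^2 + 2^2 = 29
a . b = (-1)*4 + (-2)*3 + (-3)*2 = -16
(a.b)^2 = (-16)^2 = 256
|rej|^2 = 14 - 256/29
= (406 - 256)/29
= 150/29
In lowest terms: 150/29


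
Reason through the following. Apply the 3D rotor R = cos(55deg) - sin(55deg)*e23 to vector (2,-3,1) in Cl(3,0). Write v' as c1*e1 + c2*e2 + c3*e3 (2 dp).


Rotor R = cos(55deg) - sin(55deg)*e23
Rotation angle theta = 2 * 55 = 110 degrees in the e23 plane (e2 -> e3).
The component perpendicular to the plane (e1) is invariant: v'_1 = v1 = 2.00
cos(110deg) = -0.3420, sin(110deg) = 0.9397
v'_2 = v2*cos(theta) - v3*sin(theta) = -3*(-0.3420) - 1*0.9397 = 0.09
v'_3 = v2*sin(theta) + v3*cos(theta) = -3*0.9397 + 1*(-0.3420) = -3.16
v' = 2.00*e1 + 0.09*e2 - 3.16*e3


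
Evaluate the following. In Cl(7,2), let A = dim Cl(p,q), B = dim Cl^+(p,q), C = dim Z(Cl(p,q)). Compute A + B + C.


n = 7 + 2 = 9
Total dim = 2^9 = 512
Even subalgebra dim = 2^8 = 256
n is odd, so center dim = 2
Sum = 512 + 256 + 2 = 770


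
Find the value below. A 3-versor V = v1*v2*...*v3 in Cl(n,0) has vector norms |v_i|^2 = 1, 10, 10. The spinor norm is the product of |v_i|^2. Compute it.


Spinor norm N(V) = |v1|^2 * |v2|^2 * ... * |v3|^2
= 1 * 10 * 10
Running product: 1, 10, 100
N(V) = 100


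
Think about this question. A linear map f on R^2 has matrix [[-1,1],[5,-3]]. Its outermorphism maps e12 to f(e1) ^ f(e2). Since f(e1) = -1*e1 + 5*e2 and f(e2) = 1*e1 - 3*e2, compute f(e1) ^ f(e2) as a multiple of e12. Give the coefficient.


The outermorphism of a linear map f sends e1^e2 to f(e1)^f(e2).
f(e1) = -1*e1 + 5*e2
f(e2) = 1*e1 - 3*e2
f(e1) ^ f(e2) = (-1*e1 + 5*e2) ^ (1*e1 - 3*e2)
= (-1)*(-3)*e12 + 5*1*e21
= (3 - 5)*e12
= -2*e12
Coefficient = -2


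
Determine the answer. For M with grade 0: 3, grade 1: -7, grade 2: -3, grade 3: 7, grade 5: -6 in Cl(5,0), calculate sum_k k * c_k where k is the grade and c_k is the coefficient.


Grade-weighted sum = sum of grade_k * coefficient_k
0*3 = 0
1*(-7) = -7
2*(-3) = -6
3*7 = 21
5*(-6) = -30
Total = 0 + (-7) + (-6) + 21 + (-30) = -22


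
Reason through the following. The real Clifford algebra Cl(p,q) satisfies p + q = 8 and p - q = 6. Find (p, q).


We need p + q = 8 and p - q = 6.
Adding: 2p = 8 + 6 = 14, so p = 7.
Then q = 8 - 7 = 1.
(p, q) = (7, 1)


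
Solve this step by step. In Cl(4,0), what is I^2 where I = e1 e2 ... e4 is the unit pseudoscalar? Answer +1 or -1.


The pseudoscalar I = e1...e_n (product of all n generators) of Cl(p,q) satisfies I^2 = (-1)^(q + n(n-1)/2).
p = 4, q = 0, n = p + q = 4
n(n-1)/2 = 4 * 3 / 2 = 6
Exponent = q + n(n-1)/2 = 0 + 6 = 6
I^2 = (-1)^6 = +1


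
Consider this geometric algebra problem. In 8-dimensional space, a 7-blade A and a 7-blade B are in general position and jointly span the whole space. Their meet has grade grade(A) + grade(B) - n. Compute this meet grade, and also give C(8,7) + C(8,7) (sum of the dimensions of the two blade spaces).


Meet grade = grade(A) + grade(B) - n
= 7 + 7 - 8 = 6
C(8,7) = 8
C(8,7) = 8
dim_A + dim_B = 8 + 8 = 16


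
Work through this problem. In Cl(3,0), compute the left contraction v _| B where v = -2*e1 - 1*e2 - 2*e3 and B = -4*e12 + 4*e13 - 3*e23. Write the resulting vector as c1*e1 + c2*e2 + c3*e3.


Left contraction v _| B = <vB>_1 (grade-1 part of the geometric product vB).
Using e1_|e12 = e2, e2_|e12 = -e1, e1_|e13 = e3, e3_|e13 = -e1, e2_|e23 = e3, e3_|e23 = -e2:
e1 coeff: -v2*b12 - v3*b13 = -(-1)*(-4) - (-2)*(4) = 4
e2 coeff: v1*b12 - v3*b23 = (-2)*(-4) - (-2)*(-3) = 2
e3 coeff: v1*b13 + v2*b23 = (-2)*(4) + (-1)*(-3) = -5
v _| B = 4*e1 + 2*e2 - 5*e3


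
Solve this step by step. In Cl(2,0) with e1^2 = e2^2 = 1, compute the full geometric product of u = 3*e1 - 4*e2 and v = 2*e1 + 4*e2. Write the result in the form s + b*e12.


Expand: (3*e1 - 4*e2)(2*e1 + 4*e2)
= 3*2*e1e1 + 3*4*e1e2 + (-4)*2*e2e1 + (-4)*4*e2e2
Using e1^2 = e2^2 = 1, e2e1 = -e1e2:
Scalar part s = 3*2 + (-4)*4 = 6 + (-16) = -10
Bivector part b = 3*4 - (-4)*2 = 12 - (-8) = 20
uv = -10 + 20*e12


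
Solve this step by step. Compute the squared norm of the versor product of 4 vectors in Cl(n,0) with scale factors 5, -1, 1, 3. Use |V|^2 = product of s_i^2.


Each vector v_i has |v_i|^2 = s_i^2
Squared scales: 5^2 = 25, (-1)^2 = 1, 1^2 = 1, 3^2 = 9
|V|^2 = 25 * 1 * 1 * 9
= 225


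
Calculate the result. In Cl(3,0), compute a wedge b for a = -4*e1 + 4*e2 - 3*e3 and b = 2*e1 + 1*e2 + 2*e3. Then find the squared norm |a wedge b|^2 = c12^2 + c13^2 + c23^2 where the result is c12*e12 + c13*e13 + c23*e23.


a wedge b = (a1*b2 - a2*b1)*e12 + (a1*b3 - a3*b1)*e13 + (a2*b3 - a3*b2)*e23
e12 coeff: (-4)*1 - 4*2 = -4 - 8 = -12
e13 coeff: (-4)*2 - (-3)*2 = -8 - (-6) = -2
e23 coeff: 4*2 - (-3)*1 = 8 - (-3) = 11
|a wedge b|^2 = (-12)^2 + (-2)^2 + 11^2
= 144 + 4 + 121
= 269


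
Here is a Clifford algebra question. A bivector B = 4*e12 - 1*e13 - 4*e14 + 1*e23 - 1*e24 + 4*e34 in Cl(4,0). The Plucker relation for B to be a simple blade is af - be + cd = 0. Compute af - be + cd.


Plucker relation: af - be + cd
a*f = 4*4 = 16
b*e = (-1)*(-1) = 1
c*d = (-4)*1 = -4
af - be + cd = 16 - 1 + (-4)
= 11


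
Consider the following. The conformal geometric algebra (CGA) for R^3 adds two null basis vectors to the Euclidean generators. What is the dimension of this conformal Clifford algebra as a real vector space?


The conformal model of R^3 uses Cl(4,1): the 3 Euclidean generators plus two extra orthogonal generators e+ (e+^2 = +1) and e- (e-^2 = -1), from which the null vectors e0, einf are built.
Number of generators m = 3 + 2 = 5.
dim Cl(p,q) = 2^m = 2^5 = 32


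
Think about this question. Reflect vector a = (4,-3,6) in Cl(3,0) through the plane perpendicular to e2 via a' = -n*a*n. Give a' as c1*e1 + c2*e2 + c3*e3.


Reflection formula: a' = -n*a*n, with n = e2 (unit vector, n^2 = 1).
For reflection through hyperplane perp to e2:
The component along e2 flips sign, others stay.
a = (4, -3, 6)
a' = (4, 3, 6)
a' = 4*e1 + 3*e2 + 6*e3


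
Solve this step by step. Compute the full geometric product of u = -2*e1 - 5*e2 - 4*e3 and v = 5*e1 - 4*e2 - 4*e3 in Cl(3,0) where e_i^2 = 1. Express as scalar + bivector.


In Cl(3,0): e_i^2 = 1, e_ie_j = -e_je_i for i != j.
Scalar part = u . v = (-2)*5 + (-5)*(-4) + (-4)*(-4)
= -10 + 20 + 16 = 26
e12 coeff = (-2)*(-4) - (-5)*5 = 8 - (-25) = 33
e13 coeff = (-2)*(-4) - (-4)*5 = 8 - (-20) = 28
e23 coeff = (-5)*(-4) - (-4)*(-4) = 20 - 16 = 4
uv = 26 + 33*e12 + 28*e13 + 4*e23


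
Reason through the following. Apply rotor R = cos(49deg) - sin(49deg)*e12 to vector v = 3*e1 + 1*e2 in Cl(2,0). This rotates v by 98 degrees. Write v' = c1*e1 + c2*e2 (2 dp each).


Rotor R = cos(49deg) - sin(49deg)*e12
Rotation angle theta = 2 * 49 = 98 degrees
v' = R*v*~R rotates v by theta.
cos(98deg) = -0.1392, sin(98deg) = 0.9903
v'_1 = 3*cos(98deg) - 1*sin(98deg)
= 3*(-0.1392) - 1*0.9903
= -1.41
v'_2 = 3*sin(98deg) + 1*cos(98deg)
= 3*0.9903 + 1*(-0.1392)
= 2.83
v' = -1.41*e1 + 2.83*e2


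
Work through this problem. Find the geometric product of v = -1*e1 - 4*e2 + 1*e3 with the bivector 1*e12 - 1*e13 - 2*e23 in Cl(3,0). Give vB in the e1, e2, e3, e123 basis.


vB has grade-1 (vector) and grade-3 (trivector) parts: vB = (v _| B) + (v ^ B).
Vector part <vB>_1:
  e1: -v2*b12 - v3*b13 = -(-4)*(1) - (1)*(-1) = 5
  e2: v1*b12 - v3*b23 = (-1)*(1) - (1)*(-2) = 1
  e3: v1*b13 + v2*b23 = (-1)*(-1) + (-4)*(-2) = 9
Trivector part <vB>_3:
  e123: v1*b23 - v2*b13 + v3*b12 = (-1)*(-2) - (-4)*(-1) + (1)*(1) = -1
vB = 5*e1 + 1*e2 + 9*e3 - 1*e123


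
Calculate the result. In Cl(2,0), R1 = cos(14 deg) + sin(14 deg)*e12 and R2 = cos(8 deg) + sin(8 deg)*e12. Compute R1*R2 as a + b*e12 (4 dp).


Same-plane rotors commute and their half-angles add:
R1*R2 = cos(a1 + a2) + sin(a1 + a2)*e12.
a1 + a2 = 14 + 8 = 22 deg
cos(22 deg) = 0.9272
sin(22 deg) = 0.3746
R1*R2 = 0.9272 + 0.3746*e12


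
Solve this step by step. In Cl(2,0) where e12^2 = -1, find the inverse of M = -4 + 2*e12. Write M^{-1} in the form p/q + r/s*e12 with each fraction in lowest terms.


M = -4 + 2*e12, where e12^2 = -1.
Since M commutes with its reverse ~M = a - b*e12, M * ~M = a^2 - b^2*e12^2 = a^2 + b^2.
So M^{-1} = ~M / (a^2 + b^2) = (a - b*e12)/(a^2 + b^2).
a^2 + b^2 = 16 + 4 = 20
Scalar part = -4/20 = -1/5
Bivector coeff = -2/20 = -1/10
M^{-1} = -1/5 - 1/10*e12


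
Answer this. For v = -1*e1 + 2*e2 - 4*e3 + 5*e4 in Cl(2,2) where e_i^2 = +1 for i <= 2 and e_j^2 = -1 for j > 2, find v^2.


v^2 = sum of c_i^2 * e_i^2
Positive signature terms (e_i^2 = +1): (-1)^2 + 2^2 = 5
Negative signature terms (e_j^2 = -1): (-4)^2 + 5^2 = 41
v^2 = 5 - 41 = -36


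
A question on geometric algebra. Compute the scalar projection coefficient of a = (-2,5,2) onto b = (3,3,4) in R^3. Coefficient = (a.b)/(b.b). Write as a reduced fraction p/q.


Projection coefficient = (a . b) / (b . b)
a . b = (-2)*3 + 5*3 + 2*4
= -6 + 15 + 8 = 17
b . b = 3^2 + 3^2 + 4^2
= 9 + 9 + 16 = 34
Coefficient = 17/34
In lowest terms: 1/2


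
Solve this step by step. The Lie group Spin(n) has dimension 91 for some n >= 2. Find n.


dim Spin(n) = dim so(n) = n(n-1)/2.
Solve n(n-1)/2 = 91, i.e. n^2 - n - 182 = 0.
Discriminant = 1 + 8*91 = 729
n = (1 + sqrt(729))/2 = (1 + 27)/2 = 14


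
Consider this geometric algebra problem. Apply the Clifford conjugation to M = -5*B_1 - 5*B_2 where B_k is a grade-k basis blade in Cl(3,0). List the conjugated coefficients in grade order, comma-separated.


Clifford conjugate sign for grade k: (-1)^(k(k+1)/2)
Grade 1: (-1)^(1*2/2) = (-1)^1 = -1, coeff -5 -> 5
Grade 2: (-1)^(2*3/2) = (-1)^3 = -1, coeff -5 -> 5
Conjugated coefficients: 5, 5


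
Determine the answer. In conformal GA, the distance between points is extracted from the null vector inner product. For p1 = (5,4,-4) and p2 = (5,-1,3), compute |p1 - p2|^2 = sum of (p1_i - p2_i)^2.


p1 - p2 = (0, 5, -7)
|p1 - p2|^2 = 0^2 + 5^2 + (-7)^2
= 0 + 25 + 49
= 74


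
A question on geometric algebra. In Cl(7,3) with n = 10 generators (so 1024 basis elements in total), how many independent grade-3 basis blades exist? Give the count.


Number of grade-k basis blades in Cl(p,q) with n = p + q is C(n, k).
n = 7 + 3 = 10
C(10, 3) = 10! / (3! * 7!)
= 3628800 / (6 * 5040)
= 120


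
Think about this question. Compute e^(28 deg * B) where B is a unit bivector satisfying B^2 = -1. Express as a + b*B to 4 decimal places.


For a unit bivector B with B^2 = -1, the exponential series gives
e^(theta*B) = cos(theta) + sin(theta)*B (the GA analogue of Euler's formula).
theta = 28 degrees = 0.488692 rad
cos(28 deg) = 0.8829
sin(28 deg) = 0.4695
exp(theta*B) = 0.8829 + 0.4695*B


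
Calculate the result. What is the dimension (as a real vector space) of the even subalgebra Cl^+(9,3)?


Even subalgebra dimension = 2^(n-1)
n = 9 + 3 = 12
2^(12 - 1) = 2^11 = 2048
Verification: sum of C(12,k) for even k = 1 + 66 + 495 + 924 + 495 + 66 + 1 = 2048
Result = 2048


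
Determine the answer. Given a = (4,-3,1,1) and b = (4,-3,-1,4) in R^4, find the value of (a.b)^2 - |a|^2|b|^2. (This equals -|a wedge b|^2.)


a . b = 4*4 + (-3)*(-3) + 1*(-1) + 1*4
= 16 + 9 + (-1) + 4 = 28
|a|^2 = 4^2 + (-3)^2 + 1^2 + 1^2 = 27
|b|^2 = 4^2 + (-3)^2 + (-1)^2 + 4^2 = 42
(a.b)^2 = 28^2 = 784
|a|^2 * |b|^2 = 27 * 42 = 1134
Result = 784 - 1134 = -350


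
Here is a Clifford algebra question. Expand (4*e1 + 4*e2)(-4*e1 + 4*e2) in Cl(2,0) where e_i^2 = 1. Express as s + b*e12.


Expand: (4*e1 + 4*e2)(-4*e1 + 4*e2)
= 4*(-4)*e1e1 + 4*4*e1e2 + 4*(-4)*e2e1 + 4*4*e2e2
Using e1^2 = e2^2 = 1, e2e1 = -e1e2:
Scalar part s = 4*(-4) + 4*4 = -16 + 16 = 0
Bivector part b = 4*4 - 4*(-4) = 16 - (-16) = 32
uv = 0 + 32*e12


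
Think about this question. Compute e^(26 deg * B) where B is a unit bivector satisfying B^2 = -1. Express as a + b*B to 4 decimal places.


For a unit bivector B with B^2 = -1, the exponential series gives
e^(theta*B) = cos(theta) + sin(theta)*B (the GA analogue of Euler's formula).
theta = 26 degrees = 0.453786 rad
cos(26 deg) = 0.8988
sin(26 deg) = 0.4384
exp(theta*B) = 0.8988 + 0.4384*B


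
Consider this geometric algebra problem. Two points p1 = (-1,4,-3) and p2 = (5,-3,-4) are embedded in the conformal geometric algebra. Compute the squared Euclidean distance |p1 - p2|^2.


p1 - p2 = (-6, 7, 1)
|p1 - p2|^2 = (-6)^2 + 7^2 + 1^2
= 36 + 49 + 1
= 86


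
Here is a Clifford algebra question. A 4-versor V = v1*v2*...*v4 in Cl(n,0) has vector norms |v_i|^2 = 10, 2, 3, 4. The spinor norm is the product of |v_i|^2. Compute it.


Spinor norm N(V) = |v1|^2 * |v2|^2 * ... * |v4|^2
= 10 * 2 * 3 * 4
Running product: 10, 20, 60, 240
N(V) = 240


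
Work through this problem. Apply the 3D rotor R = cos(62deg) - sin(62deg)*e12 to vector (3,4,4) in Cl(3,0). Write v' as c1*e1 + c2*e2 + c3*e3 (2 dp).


Rotor R = cos(62deg) - sin(62deg)*e12
Rotation angle theta = 2 * 62 = 124 degrees in the e12 plane (e1 -> e2).
The component perpendicular to the plane (e3) is invariant: v'_3 = v3 = 4.00
cos(124deg) = -0.5592, sin(124deg) = 0.8290
v'_1 = v1*cos(theta) - v2*sin(theta) = 3*(-0.5592) - 4*0.8290 = -4.99
v'_2 = v1*sin(theta) + v2*cos(theta) = 3*0.8290 + 4*(-0.5592) = 0.25
v' = -4.99*e1 + 0.25*e2 + 4.00*e3


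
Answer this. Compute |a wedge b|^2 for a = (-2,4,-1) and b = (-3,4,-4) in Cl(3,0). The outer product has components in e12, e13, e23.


a wedge b = (a1*b2 - a2*b1)*e12 + (a1*b3 - a3*b1)*e13 + (a2*b3 - a3*b2)*e23
e12 coeff: (-2)*4 - 4*(-3) = -8 - (-12) = 4
e13 coeff: (-2)*(-4) - (-1)*(-3) = 8 - 3 = 5
e23 coeff: 4*(-4) - (-1)*4 = -16 - (-4) = -12
|a wedge b|^2 = 4^2 + 5^2 + (-12)^2
= 16 + 25 + 144
= 185


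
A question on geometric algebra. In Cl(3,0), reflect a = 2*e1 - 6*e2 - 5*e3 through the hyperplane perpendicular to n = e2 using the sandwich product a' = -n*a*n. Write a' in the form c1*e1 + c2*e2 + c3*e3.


Reflection formula: a' = -n*a*n, with n = e2 (unit vector, n^2 = 1).
For reflection through hyperplane perp to e2:
The component along e2 flips sign, others stay.
a = (2, -6, -5)
a' = (2, 6, -5)
a' = 2*e1 + 6*e2 - 5*e3


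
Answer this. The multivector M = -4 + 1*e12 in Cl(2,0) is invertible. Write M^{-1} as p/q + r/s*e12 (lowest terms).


M = -4 + 1*e12, where e12^2 = -1.
Since M commutes with its reverse ~M = a - b*e12, M * ~M = a^2 - b^2*e12^2 = a^2 + b^2.
So M^{-1} = ~M / (a^2 + b^2) = (a - b*e12)/(a^2 + b^2).
a^2 + b^2 = 16 + 1 = 17
Scalar part = -4/17 = -4/17
Bivector coeff = -1/17 = -1/17
M^{-1} = -4/17 - 1/17*e12


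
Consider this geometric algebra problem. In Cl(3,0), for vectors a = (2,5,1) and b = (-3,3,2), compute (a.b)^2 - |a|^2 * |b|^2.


a . b = 2*(-3) + 5*3 + 1*2
= -6 + 15 + 2 = 11
|a|^2 = 2^2 + 5^2 + 1^2 = 30
|b|^2 = (-3)^2 + 3^2 + 2^2 = 22
(a.b)^2 = 11^2 = 121
|a|^2 * |b|^2 = 30 * 22 = 660
Result = 121 - 660 = -539


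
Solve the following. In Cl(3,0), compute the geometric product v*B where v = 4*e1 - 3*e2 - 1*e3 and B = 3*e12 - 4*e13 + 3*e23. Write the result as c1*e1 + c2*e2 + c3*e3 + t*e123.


vB has grade-1 (vector) and grade-3 (trivector) parts: vB = (v _| B) + (v ^ B).
Vector part <vB>_1:
  e1: -v2*b12 - v3*b13 = -(-3)*(3) - (-1)*(-4) = 5
  e2: v1*b12 - v3*b23 = (4)*(3) - (-1)*(3) = 15
  e3: v1*b13 + v2*b23 = (4)*(-4) + (-3)*(3) = -25
Trivector part <vB>_3:
  e123: v1*b23 - v2*b13 + v3*b12 = (4)*(3) - (-3)*(-4) + (-1)*(3) = -3
vB = 5*e1 + 15*e2 - 25*e3 - 3*e123


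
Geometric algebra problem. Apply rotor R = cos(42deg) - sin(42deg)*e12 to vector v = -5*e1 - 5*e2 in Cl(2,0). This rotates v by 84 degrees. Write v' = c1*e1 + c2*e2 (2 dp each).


Rotor R = cos(42deg) - sin(42deg)*e12
Rotation angle theta = 2 * 42 = 84 degrees
v' = R*v*~R rotates v by theta.
cos(84deg) = 0.1045, sin(84deg) = 0.9945
v'_1 = -5*cos(84deg) - (-5)*sin(84deg)
= -5*0.1045 - (-5)*0.9945
= 4.45
v'_2 = -5*sin(84deg) + (-5)*cos(84deg)
= -5*0.9945 + (-5)*0.1045
= -5.50
v' = 4.45*e1 - 5.50*e2


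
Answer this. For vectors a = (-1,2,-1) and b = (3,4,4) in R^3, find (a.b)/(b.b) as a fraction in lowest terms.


Projection coefficient = (a . b) / (b . b)
a . b = (-1)*3 + 2*4 + (-1)*4
= -3 + 8 + (-4) = 1
b . b = 3^2 + 4^2 + 4^2
= 9 + 16 + 16 = 41
Coefficient = 1/41
In lowest terms: 1/41


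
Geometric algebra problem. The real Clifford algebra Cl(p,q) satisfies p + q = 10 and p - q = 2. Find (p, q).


We need p + q = 10 and p - q = 2.
Adding: 2p = 10 + 2 = 12, so p = 6.
Then q = 10 - 6 = 4.
(p, q) = (6, 4)


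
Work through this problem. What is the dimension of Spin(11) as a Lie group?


Spin(n) double-covers SO(n); both have Lie algebra so(n) of dimension n(n-1)/2.
n = 11
n(n-1) = 11 * 10 = 110
dim Spin(11) = 110/2 = 55


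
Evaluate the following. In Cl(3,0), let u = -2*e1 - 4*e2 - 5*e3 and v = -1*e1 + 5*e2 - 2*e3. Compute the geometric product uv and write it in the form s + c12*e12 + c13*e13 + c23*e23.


In Cl(3,0): e_i^2 = 1, e_ie_j = -e_je_i for i != j.
Scalar part = u . v = (-2)*(-1) + (-4)*5 + (-5)*(-2)
= 2 + (-20) + 10 = -8
e12 coeff = (-2)*5 - (-4)*(-1) = -10 - 4 = -14
e13 coeff = (-2)*(-2) - (-5)*(-1) = 4 - 5 = -1
e23 coeff = (-4)*(-2) - (-5)*5 = 8 - (-25) = 33
uv = -8 - 14*e12 - 1*e13 + 33*e23


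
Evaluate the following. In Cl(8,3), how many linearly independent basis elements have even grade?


Even subalgebra dimension = 2^(n-1)
n = 8 + 3 = 11
2^(11 - 1) = 2^10 = 1024
Verification: sum of C(11,k) for even k = 1 + 55 + 330 + 462 + 165 + 11 = 1024
Result = 1024


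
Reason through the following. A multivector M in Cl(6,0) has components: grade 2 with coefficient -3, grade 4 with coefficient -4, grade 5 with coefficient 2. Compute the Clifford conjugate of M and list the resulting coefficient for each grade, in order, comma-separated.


Clifford conjugate sign for grade k: (-1)^(k(k+1)/2)
Grade 2: (-1)^(2*3/2) = (-1)^3 = -1, coeff -3 -> 3
Grade 4: (-1)^(4*5/2) = (-1)^10 = 1, coeff -4 -> -4
Grade 5: (-1)^(5*6/2) = (-1)^15 = -1, coeff 2 -> -2
Conjugated coefficients: 3, -4, -2


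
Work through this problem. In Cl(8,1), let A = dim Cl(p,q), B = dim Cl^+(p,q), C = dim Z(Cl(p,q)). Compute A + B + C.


n = 8 + 1 = 9
Total dim = 2^9 = 512
Even subalgebra dim = 2^8 = 256
n is odd, so center dim = 2
Sum = 512 + 256 + 2 = 770


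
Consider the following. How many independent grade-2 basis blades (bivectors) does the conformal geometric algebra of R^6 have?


The conformal model of R^6 uses Cl(7,1) with m = 6 + 2 = 8 generators.
Number of grade-2 blades = C(m, 2) = C(8, 2)
= 8*7/2 = 28


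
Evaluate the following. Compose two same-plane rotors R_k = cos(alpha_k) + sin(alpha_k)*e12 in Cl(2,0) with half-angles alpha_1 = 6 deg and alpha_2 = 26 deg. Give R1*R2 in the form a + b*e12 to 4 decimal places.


Same-plane rotors commute and their half-angles add:
R1*R2 = cos(a1 + a2) + sin(a1 + a2)*e12.
a1 + a2 = 6 + 26 = 32 deg
cos(32 deg) = 0.8480
sin(32 deg) = 0.5299
R1*R2 = 0.8480 + 0.5299*e12


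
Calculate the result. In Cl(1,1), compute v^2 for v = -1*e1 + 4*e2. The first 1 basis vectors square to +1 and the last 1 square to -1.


v^2 = sum of c_i^2 * e_i^2
Positive signature terms (e_i^2 = +1): (-1)^2 = 1
Negative signature terms (e_j^2 = -1): 4^2 = 16
v^2 = 1 - 16 = -15


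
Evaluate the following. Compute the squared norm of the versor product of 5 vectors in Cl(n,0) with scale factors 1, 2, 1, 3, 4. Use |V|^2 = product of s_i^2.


Each vector v_i has |v_i|^2 = s_i^2
Squared scales: 1^2 = 1, 2^2 = 4, 1^2 = 1, 3^2 = 9, 4^2 = 16
|V|^2 = 1 * 4 * 1 * 9 * 16
= 576


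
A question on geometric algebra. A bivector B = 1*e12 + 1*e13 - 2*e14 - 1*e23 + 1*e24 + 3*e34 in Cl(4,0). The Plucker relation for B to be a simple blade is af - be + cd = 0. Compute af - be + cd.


Plucker relation: af - be + cd
a*f = 1*3 = 3
b*e = 1*1 = 1
c*d = (-2)*(-1) = 2
af - be + cd = 3 - 1 + 2
= 4


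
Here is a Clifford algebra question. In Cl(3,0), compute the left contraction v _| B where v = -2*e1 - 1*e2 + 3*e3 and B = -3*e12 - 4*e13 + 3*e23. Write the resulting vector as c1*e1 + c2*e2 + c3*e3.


Left contraction v _| B = <vB>_1 (grade-1 part of the geometric product vB).
Using e1_|e12 = e2, e2_|e12 = -e1, e1_|e13 = e3, e3_|e13 = -e1, e2_|e23 = e3, e3_|e23 = -e2:
e1 coeff: -v2*b12 - v3*b13 = -(-1)*(-3) - (3)*(-4) = 9
e2 coeff: v1*b12 - v3*b23 = (-2)*(-3) - (3)*(3) = -3
e3 coeff: v1*b13 + v2*b23 = (-2)*(-4) + (-1)*(3) = 5
v _| B = 9*e1 - 3*e2 + 5*e3


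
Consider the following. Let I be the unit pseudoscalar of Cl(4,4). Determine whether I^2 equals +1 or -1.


The pseudoscalar I = e1...e_n (product of all n generators) of Cl(p,q) satisfies I^2 = (-1)^(q + n(n-1)/2).
p = 4, q = 4, n = p + q = 8
n(n-1)/2 = 8 * 7 / 2 = 28
Exponent = q + n(n-1)/2 = 4 + 28 = 32
I^2 = (-1)^32 = +1


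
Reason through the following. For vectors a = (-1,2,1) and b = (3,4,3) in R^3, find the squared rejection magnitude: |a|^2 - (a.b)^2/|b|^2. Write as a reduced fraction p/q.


|a|^2 = (-1)^2 + 2^2 + 1^2 = 6
|b|^2 = 3^2 + 4^2 + 3^2 = 34
a . b = (-1)*3 + 2*4 + 1*3 = 8
(a.b)^2 = 8^2 = 64
|rej|^2 = 6 - 64/34
= (204 - 64)/34
= 140/34
In lowest terms: 70/17


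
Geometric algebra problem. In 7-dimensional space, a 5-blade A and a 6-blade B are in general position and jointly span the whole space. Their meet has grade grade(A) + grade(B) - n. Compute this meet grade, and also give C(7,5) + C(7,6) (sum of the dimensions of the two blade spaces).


Meet grade = grade(A) + grade(B) - n
= 5 + 6 - 7 = 4
C(7,5) = 21
C(7,6) = 7
dim_A + dim_B = 21 + 7 = 28


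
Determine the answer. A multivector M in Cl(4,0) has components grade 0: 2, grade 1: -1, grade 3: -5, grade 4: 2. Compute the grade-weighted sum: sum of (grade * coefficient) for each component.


Grade-weighted sum = sum of grade_k * coefficient_k
0*2 = 0
1*(-1) = -1
3*(-5) = -15
4*2 = 8
Total = 0 + (-1) + (-15) + 8 = -8


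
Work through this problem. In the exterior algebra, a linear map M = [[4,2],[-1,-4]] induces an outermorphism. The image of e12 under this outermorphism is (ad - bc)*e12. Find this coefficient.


The outermorphism of a linear map f sends e1^e2 to f(e1)^f(e2).
f(e1) = 4*e1 - 1*e2
f(e2) = 2*e1 - 4*e2
f(e1) ^ f(e2) = (4*e1 - 1*e2) ^ (2*e1 - 4*e2)
= 4*(-4)*e12 + (-1)*2*e21
= (-16 - (-2))*e12
= -14*e12
Coefficient = -14


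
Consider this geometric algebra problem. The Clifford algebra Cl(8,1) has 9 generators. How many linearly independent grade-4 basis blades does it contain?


Number of grade-k basis blades in Cl(p,q) with n = p + q is C(n, k).
n = 8 + 1 = 9
C(9, 4) = 9! / (4! * 5!)
= 362880 / (24 * 120)
= 126


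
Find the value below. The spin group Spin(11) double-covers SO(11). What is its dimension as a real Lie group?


Spin(n) double-covers SO(n); both have Lie algebra so(n) of dimension n(n-1)/2.
n = 11
n(n-1) = 11 * 10 = 110
dim Spin(11) = 110/2 = 55


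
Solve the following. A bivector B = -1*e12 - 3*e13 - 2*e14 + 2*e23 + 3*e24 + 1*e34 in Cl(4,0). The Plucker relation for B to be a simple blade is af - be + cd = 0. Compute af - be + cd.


Plucker relation: af - be + cd
a*f = (-1)*1 = -1
b*e = (-3)*3 = -9
c*d = (-2)*2 = -4
af - be + cd = -1 - (-9) + (-4)
= 4


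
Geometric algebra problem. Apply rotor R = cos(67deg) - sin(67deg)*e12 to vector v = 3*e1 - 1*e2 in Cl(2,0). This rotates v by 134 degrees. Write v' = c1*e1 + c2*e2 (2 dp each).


Rotor R = cos(67deg) - sin(67deg)*e12
Rotation angle theta = 2 * 67 = 134 degrees
v' = R*v*~R rotates v by theta.
cos(134deg) = -0.6947, sin(134deg) = 0.7193
v'_1 = 3*cos(134deg) - (-1)*sin(134deg)
= 3*(-0.6947) - (-1)*0.7193
= -1.36
v'_2 = 3*sin(134deg) + (-1)*cos(134deg)
= 3*0.7193 + (-1)*(-0.6947)
= 2.85
v' = -1.36*e1 + 2.85*e2


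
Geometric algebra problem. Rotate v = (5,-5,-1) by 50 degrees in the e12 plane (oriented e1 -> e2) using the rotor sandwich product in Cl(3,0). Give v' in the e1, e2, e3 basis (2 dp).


Rotor R = cos(25deg) - sin(25deg)*e12
Rotation angle theta = 2 * 25 = 50 degrees in the e12 plane (e1 -> e2).
The component perpendicular to the plane (e3) is invariant: v'_3 = v3 = -1.00
cos(50deg) = 0.6428, sin(50deg) = 0.7660
v'_1 = v1*cos(theta) - v2*sin(theta) = 5*0.6428 - (-5)*0.7660 = 7.04
v'_2 = v1*sin(theta) + v2*cos(theta) = 5*0.7660 + (-5)*0.6428 = 0.62
v' = 7.04*e1 + 0.62*e2 - 1.00*e3


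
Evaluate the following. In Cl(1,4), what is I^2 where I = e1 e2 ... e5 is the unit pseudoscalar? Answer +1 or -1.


The pseudoscalar I = e1...e_n (product of all n generators) of Cl(p,q) satisfies I^2 = (-1)^(q + n(n-1)/2).
p = 1, q = 4, n = p + q = 5
n(n-1)/2 = 5 * 4 / 2 = 10
Exponent = q + n(n-1)/2 = 4 + 10 = 14
I^2 = (-1)^14 = +1


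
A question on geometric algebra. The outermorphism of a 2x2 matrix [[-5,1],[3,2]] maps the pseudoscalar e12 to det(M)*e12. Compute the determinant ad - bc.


The outermorphism of a linear map f sends e1^e2 to f(e1)^f(e2).
f(e1) = -5*e1 + 3*e2
f(e2) = 1*e1 + 2*e2
f(e1) ^ f(e2) = (-5*e1 + 3*e2) ^ (1*e1 + 2*e2)
= (-5)*2*e12 + 3*1*e21
= (-10 - 3)*e12
= -13*e12
Coefficient = -13


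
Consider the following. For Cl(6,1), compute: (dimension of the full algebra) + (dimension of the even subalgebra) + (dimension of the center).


n = 6 + 1 = 7
Total dim = 2^7 = 128
Even subalgebra dim = 2^6 = 64
n is odd, so center dim = 2
Sum = 128 + 64 + 2 = 194
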